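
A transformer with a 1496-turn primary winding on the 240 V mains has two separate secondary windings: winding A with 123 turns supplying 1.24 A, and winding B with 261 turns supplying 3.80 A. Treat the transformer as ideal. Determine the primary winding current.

V_A = 240 × 123/1496 = 19.733 V; V_B = 240 × 261/1496 = 41.872 V.
P_out = V_A I_A + V_B I_B = 19.733×1.24 + 41.872×3.80 = 24.468 + 159.11 = 183.58 W.
Ideal ⇒ P_in = P_out, so I_p = P_out/V_p = 183.58/240 = 0.765 A.

I_p ≈ 0.765 A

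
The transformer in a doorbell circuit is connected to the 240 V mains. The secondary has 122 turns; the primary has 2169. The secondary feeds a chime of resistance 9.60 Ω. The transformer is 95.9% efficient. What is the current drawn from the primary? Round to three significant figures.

I_p ≈ 0.0825 A

V_s = 240 × 122/2169 = 13.499 V.
I_s = V_s/R = 13.499/9.60 = 1.4062 A.
P_out = V_s I_s = 13.499 × 1.4062 = 18.982 W.
P_in = P_out/η = 18.982/0.959 = 19.794 W.
I_p = P_in/V_p = 19.794/240 = 0.0825 A.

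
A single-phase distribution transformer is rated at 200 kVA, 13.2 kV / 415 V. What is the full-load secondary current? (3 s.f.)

I_s = S/V_s = 200000/415 = 482 A.

I_s ≈ 482 A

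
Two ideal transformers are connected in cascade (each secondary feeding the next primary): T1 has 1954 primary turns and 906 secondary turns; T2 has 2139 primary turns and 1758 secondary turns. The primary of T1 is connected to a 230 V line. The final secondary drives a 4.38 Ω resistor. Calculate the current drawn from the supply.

I_supply ≈ 7.63 A

Secondary of T1: V = 230.00 × 906/1954 = 106.64 V.
Secondary of T2: V = 106.64 × 1758/2139 = 87.648 V.
I_load = 87.648/4.38 = 20.011 A, so P_out = 87.648 × 20.011 = 1753.9 W.
All ideal ⇒ P_in = P_out, so I_supply = 1753.9/230 = 7.63 A.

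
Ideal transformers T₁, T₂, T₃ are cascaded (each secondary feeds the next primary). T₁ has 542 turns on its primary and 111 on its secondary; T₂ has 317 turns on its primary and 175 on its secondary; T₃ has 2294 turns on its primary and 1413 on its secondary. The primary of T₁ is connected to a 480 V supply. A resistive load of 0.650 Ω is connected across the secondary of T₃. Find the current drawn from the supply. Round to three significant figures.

I_supply ≈ 3.58 A

After T₁: V = 480.00 × 111/542 = 98.303 V.
After T₂: V = 98.303 × 175/317 = 54.268 V.
After T₃: V = 54.268 × 1413/2294 = 33.427 V.
I_load = 33.427/0.650 = 51.426 A, so P_out = 33.427 × 51.426 = 1719.0 W.
All ideal ⇒ P_in = P_out, so I_supply = 1719.0/480 = 3.58 A.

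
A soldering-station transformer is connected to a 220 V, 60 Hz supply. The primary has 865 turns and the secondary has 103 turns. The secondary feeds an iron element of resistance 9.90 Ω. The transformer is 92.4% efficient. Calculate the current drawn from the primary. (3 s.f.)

V_s = 220 × 103/865 = 26.197 V.
I_s = V_s/R = 26.197/9.90 = 2.6461 A.
P_out = V_s I_s = 26.197 × 2.6461 = 69.319 W.
P_in = P_out/η = 69.319/0.924 = 75.021 W.
I_p = P_in/V_p = 75.021/220 = 0.341 A.

I_p ≈ 0.341 A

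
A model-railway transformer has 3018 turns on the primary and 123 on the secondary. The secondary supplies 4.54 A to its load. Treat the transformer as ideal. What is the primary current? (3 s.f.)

I_p ≈ 0.185 A

For an ideal transformer I_p/I_s = N_s/N_p, so I_p = 4.54 × 123/3018 = 0.185 A.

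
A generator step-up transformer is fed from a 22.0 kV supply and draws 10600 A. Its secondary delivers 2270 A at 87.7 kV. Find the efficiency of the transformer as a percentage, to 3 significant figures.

P_in = 22000 × 10600 = 2.33200×10^8 W.
P_out = 87700 × 2270 = 1.99079×10^8 W.
η = P_out/P_in = 1.99079×10^8/(2.33200×10^8) = 0.854.

η ≈ 85.4%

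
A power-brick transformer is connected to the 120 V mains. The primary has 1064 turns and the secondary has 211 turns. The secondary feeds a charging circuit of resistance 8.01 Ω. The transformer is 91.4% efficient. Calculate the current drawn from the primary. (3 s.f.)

I_p ≈ 0.645 A

V_s = 120 × 211/1064 = 23.797 V.
I_s = V_s/R = 23.797/8.01 = 2.9709 A.
P_out = V_s I_s = 23.797 × 2.9709 = 70.699 W.
P_in = P_out/η = 70.699/0.914 = 77.351 W.
I_p = P_in/V_p = 77.351/120 = 0.645 A.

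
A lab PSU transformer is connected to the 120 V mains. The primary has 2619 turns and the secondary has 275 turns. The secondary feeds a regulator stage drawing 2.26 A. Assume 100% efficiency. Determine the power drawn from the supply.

P ≈ 28.5 W

I_p = I_s × N_s/N_p = 2.26 × 275/2619 = 0.23730 A.
P = V_p I_p = 120 × 0.23730 = 28.5 W.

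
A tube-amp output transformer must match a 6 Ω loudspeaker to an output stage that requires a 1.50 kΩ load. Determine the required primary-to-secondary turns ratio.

N_p/N_s ≈ 15.8

Z_p/Z_s = (N_p/N_s)², so N_p/N_s = √(1500/6) = √250 = 15.8.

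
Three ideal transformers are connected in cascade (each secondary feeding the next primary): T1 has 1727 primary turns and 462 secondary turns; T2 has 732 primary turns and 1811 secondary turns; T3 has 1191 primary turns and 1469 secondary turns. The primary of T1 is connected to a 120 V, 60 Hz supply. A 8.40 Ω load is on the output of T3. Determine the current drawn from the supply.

I_supply ≈ 9.52 A

Secondary of T1: V = 120.00 × 462/1727 = 32.102 V.
Secondary of T2: V = 32.102 × 1811/732 = 79.422 V.
Secondary of T3: V = 79.422 × 1469/1191 = 97.960 V.
I_load = 97.960/8.40 = 11.662 A, so P_out = 97.960 × 11.662 = 1142.4 W.
All ideal ⇒ P_in = P_out, so I_supply = 1142.4/120 = 9.52 A.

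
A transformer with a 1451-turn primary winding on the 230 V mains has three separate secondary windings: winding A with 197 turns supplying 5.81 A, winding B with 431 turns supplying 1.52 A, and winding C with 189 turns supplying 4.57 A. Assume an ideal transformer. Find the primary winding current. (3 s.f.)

I_p ≈ 1.84 A

V_A = 230 × 197/1451 = 31.227 V; V_B = 230 × 431/1451 = 68.318 V; V_C = 230 × 189/1451 = 29.959 V.
P_out = V_A I_A + V_B I_B + V_C I_C = 31.227×5.81 + 68.318×1.52 + 29.959×4.57 = 181.43 + 103.84 + 136.91 = 422.18 W.
Ideal ⇒ P_in = P_out, so I_p = P_out/V_p = 422.18/230 = 1.84 A.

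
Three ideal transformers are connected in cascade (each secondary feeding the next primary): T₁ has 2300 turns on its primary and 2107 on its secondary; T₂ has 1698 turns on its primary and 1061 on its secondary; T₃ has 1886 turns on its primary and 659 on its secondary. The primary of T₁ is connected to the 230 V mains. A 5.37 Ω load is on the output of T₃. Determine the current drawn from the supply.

I_supply ≈ 1.71 A

After T₁: V = 230.00 × 2107/2300 = 210.70 V.
After T₂: V = 210.70 × 1061/1698 = 131.66 V.
After T₃: V = 131.66 × 659/1886 = 46.003 V.
I_load = 46.003/5.37 = 8.5667 A, so P_out = 46.003 × 8.5667 = 394.09 W.
All ideal ⇒ P_in = P_out, so I_supply = 394.09/230 = 1.71 A.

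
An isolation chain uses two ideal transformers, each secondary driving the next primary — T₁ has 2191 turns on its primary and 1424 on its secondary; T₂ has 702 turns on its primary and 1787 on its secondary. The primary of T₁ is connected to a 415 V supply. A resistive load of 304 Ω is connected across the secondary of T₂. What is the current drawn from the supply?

Secondary of T₁: V = 415.00 × 1424/2191 = 269.72 V.
Secondary of T₂: V = 269.72 × 1787/702 = 686.60 V.
I_load = 686.60/304 = 2.2585 A, so P_out = 686.60 × 2.2585 = 1550.7 W.
All ideal ⇒ P_in = P_out, so I_supply = 1550.7/415 = 3.74 A.

I_supply ≈ 3.74 A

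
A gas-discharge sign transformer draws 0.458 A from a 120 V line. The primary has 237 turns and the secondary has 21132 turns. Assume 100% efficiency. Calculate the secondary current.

I_s ≈ 0.00514 A

I_s/I_p = N_p/N_s, so I_s = 0.458 × 237/21132 = 0.00514 A.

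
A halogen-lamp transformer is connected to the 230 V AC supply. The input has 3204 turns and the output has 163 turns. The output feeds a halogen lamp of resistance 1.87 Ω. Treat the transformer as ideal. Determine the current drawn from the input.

V_out = V_in × N_out/N_in = 230 × 163/3204 = 11.701 V.
I_out = V_out/R = 11.701/1.87 = 6.2572 A.
For an ideal transformer I_in N_in = I_out N_out, so I_in = 6.2572 × 163/3204 = 0.318 A.

I_in ≈ 0.318 A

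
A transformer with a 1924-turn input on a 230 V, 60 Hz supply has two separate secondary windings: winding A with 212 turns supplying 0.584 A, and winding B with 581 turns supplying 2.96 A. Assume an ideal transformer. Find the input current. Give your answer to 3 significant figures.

V_A = 230 × 212/1924 = 25.343 V; V_B = 230 × 581/1924 = 69.454 V.
P_out = V_A I_A + V_B I_B = 25.343×0.584 + 69.454×2.96 = 14.800 + 205.58 = 220.38 W.
Ideal ⇒ P_in = P_out, so I_in = P_out/V_in = 220.38/230 = 0.958 A.

I_in ≈ 0.958 A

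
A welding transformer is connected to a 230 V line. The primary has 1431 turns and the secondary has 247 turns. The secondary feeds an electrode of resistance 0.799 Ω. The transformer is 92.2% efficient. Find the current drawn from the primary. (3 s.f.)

V_s = 230 × 247/1431 = 39.700 V.
I_s = V_s/R = 39.700/0.799 = 49.686 A.
P_out = V_s I_s = 39.700 × 49.686 = 1972.5 W.
P_in = P_out/η = 1972.5/0.922 = 2139.4 W.
I_p = P_in/V_p = 2139.4/230 = 9.30 A.

I_p ≈ 9.30 A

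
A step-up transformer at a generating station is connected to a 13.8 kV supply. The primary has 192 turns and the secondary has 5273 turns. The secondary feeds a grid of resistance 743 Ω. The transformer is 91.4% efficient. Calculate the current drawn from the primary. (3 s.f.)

I_p ≈ 15300 A

V_s = 13800 × 5273/192 = 379000 V.
I_s = V_s/R = 379000/743 = 510.09 A.
P_out = V_s I_s = 379000 × 510.09 = 1.9332×10^8 W.
P_in = P_out/η = 1.9332×10^8/0.914 = 2.1151×10^8 W.
I_p = P_in/V_p = 2.1151×10^8/13800 = 15300 A.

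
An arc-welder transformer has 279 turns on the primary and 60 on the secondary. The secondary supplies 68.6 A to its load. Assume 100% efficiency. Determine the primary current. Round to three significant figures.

For an ideal transformer I_p/I_s = N_s/N_p, so I_p = 68.6 × 60/279 = 14.8 A.

I_p ≈ 14.8 A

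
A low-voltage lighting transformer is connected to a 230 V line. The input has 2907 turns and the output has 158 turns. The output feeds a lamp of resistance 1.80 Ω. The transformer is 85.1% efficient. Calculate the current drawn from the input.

V_out = 230 × 158/2907 = 12.501 V.
I_out = V_out/R = 12.501/1.80 = 6.9449 A.
P_out = V_out I_out = 12.501 × 6.9449 = 86.818 W.
P_in = P_out/η = 86.818/0.851 = 102.02 W.
I_in = P_in/V_in = 102.02/230 = 0.444 A.

I_in ≈ 0.444 A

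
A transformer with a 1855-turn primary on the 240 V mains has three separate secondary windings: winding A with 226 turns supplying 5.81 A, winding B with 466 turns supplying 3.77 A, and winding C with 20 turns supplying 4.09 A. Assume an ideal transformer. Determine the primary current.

V_A = 240 × 226/1855 = 29.240 V; V_B = 240 × 466/1855 = 60.291 V; V_C = 240 × 20/1855 = 2.5876 V.
P_out = V_A I_A + V_B I_B + V_C I_C = 29.240×5.81 + 60.291×3.77 + 2.5876×4.09 = 169.88 + 227.30 + 10.583 = 407.76 W.
Ideal ⇒ P_in = P_out, so I_p = P_out/V_p = 407.76/240 = 1.70 A.

I_p ≈ 1.70 A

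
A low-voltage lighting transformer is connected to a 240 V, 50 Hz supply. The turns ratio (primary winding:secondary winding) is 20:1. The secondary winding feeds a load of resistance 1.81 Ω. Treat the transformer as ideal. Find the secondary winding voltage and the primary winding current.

V_s ≈ 12.0 V, I_p ≈ 0.331 A

V_s = V_p × N_s/N_p = 240 × 1/20 = 12.000 V.
I_s = V_s/R = 12.000/1.81 = 6.6298 A.
I_p = I_s × N_s/N_p = 6.6298 × 1/20 = 0.331 A.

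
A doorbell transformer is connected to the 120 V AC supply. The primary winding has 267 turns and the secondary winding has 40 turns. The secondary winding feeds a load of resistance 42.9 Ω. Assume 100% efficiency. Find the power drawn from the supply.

P ≈ 7.53 W

V_s = V_p × N_s/N_p = 120 × 40/267 = 17.978 V.
I_s = V_s/R = 17.978/42.9 = 0.41906 A.
I_p = I_s × N_s/N_p = 0.41906 × 40/267 = 0.062780 A.
P = V_p I_p = 120 × 0.062780 = 7.53 W.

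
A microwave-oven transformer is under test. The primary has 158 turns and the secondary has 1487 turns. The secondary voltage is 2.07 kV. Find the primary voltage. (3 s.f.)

V_p ≈ 220 V

V_p/V_s = N_p/N_s, so V_p = 2070 × 158/1487 = 220 V.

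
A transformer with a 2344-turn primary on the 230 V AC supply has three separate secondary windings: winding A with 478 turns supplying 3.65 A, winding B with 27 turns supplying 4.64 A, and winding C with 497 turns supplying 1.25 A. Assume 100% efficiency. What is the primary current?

V_A = 230 × 478/2344 = 46.903 V; V_B = 230 × 27/2344 = 2.6493 V; V_C = 230 × 497/2344 = 48.767 V.
P_out = V_A I_A + V_B I_B + V_C I_C = 46.903×3.65 + 2.6493×4.64 + 48.767×1.25 = 171.19 + 12.293 + 60.959 = 244.45 W.
Ideal ⇒ P_in = P_out, so I_p = P_out/V_p = 244.45/230 = 1.06 A.

I_p ≈ 1.06 A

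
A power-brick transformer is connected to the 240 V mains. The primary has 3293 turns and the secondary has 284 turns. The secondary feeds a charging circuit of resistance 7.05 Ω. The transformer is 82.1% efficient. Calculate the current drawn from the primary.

I_p ≈ 0.308 A

V_s = 240 × 284/3293 = 20.698 V.
I_s = V_s/R = 20.698/7.05 = 2.9360 A.
P_out = V_s I_s = 20.698 × 2.9360 = 60.770 W.
P_in = P_out/η = 60.770/0.821 = 74.019 W.
I_p = P_in/V_p = 74.019/240 = 0.308 A.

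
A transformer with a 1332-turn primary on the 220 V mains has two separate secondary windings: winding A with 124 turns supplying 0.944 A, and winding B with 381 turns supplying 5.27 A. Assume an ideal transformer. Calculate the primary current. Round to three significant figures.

I_p ≈ 1.60 A

V_A = 220 × 124/1332 = 20.480 V; V_B = 220 × 381/1332 = 62.928 V.
P_out = V_A I_A + V_B I_B = 20.480×0.944 + 62.928×5.27 = 19.334 + 331.63 = 350.96 W.
Ideal ⇒ P_in = P_out, so I_p = P_out/V_p = 350.96/220 = 1.60 A.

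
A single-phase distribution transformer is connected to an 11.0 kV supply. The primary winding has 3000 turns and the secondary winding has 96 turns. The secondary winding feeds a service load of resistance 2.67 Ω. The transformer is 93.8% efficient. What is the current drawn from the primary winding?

I_p ≈ 4.50 A

V_s = 11000 × 96/3000 = 352.00 V.
I_s = V_s/R = 352.00/2.67 = 131.84 A.
P_out = V_s I_s = 352.00 × 131.84 = 46406 W.
P_in = P_out/η = 46406/0.938 = 49473 W.
I_p = P_in/V_p = 49473/11000 = 4.50 A.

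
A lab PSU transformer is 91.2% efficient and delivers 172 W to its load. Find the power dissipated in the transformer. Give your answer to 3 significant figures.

P_loss ≈ 16.6 W

P_in = P_out/η = 172/0.912 = 188.596 W.
P_loss = P_in − P_out = 188.596 − 172 = 16.6 W.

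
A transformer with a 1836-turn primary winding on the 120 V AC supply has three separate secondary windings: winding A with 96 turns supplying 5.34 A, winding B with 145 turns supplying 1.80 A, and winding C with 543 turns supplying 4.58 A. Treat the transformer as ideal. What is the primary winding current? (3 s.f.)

I_p ≈ 1.78 A

V_A = 120 × 96/1836 = 6.2745 V; V_B = 120 × 145/1836 = 9.4771 V; V_C = 120 × 543/1836 = 35.490 V.
P_out = V_A I_A + V_B I_B + V_C I_C = 6.2745×5.34 + 9.4771×1.80 + 35.490×4.58 = 33.506 + 17.059 + 162.55 = 213.11 W.
Ideal ⇒ P_in = P_out, so I_p = P_out/V_p = 213.11/120 = 1.78 A.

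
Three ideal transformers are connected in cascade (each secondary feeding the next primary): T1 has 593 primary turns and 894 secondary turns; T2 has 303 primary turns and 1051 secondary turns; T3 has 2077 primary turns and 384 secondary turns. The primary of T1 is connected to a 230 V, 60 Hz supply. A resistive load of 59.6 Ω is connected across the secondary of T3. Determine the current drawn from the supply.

I_supply ≈ 3.61 A

Secondary of T1: V = 230.00 × 894/593 = 346.75 V.
Secondary of T2: V = 346.75 × 1051/303 = 1202.7 V.
Secondary of T3: V = 1202.7 × 384/2077 = 222.36 V.
I_load = 222.36/59.6 = 3.7309 A, so P_out = 222.36 × 3.7309 = 829.63 W.
All ideal ⇒ P_in = P_out, so I_supply = 829.63/230 = 3.61 A.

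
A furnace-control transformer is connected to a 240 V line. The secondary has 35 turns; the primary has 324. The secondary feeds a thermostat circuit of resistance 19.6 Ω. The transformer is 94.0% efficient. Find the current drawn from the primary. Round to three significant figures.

I_p ≈ 0.152 A

V_s = 240 × 35/324 = 25.926 V.
I_s = V_s/R = 25.926/19.6 = 1.3228 A.
P_out = V_s I_s = 25.926 × 1.3228 = 34.294 W.
P_in = P_out/η = 34.294/0.940 = 36.483 W.
I_p = P_in/V_p = 36.483/240 = 0.152 A.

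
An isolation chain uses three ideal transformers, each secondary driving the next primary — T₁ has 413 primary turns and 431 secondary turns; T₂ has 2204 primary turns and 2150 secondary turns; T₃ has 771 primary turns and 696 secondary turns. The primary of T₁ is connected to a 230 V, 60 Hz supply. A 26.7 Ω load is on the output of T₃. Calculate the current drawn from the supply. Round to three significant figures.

I_supply ≈ 7.28 A

Secondary of T₁: V = 230.00 × 431/413 = 240.02 V.
Secondary of T₂: V = 240.02 × 2150/2204 = 234.14 V.
Secondary of T₃: V = 234.14 × 696/771 = 211.37 V.
I_load = 211.37/26.7 = 7.9164 A, so P_out = 211.37 × 7.9164 = 1673.3 W.
All ideal ⇒ P_in = P_out, so I_supply = 1673.3/230 = 7.28 A.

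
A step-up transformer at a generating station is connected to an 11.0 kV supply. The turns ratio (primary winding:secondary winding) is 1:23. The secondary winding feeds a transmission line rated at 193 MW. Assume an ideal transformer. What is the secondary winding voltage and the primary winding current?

V_s = V_p × N_s/N_p = 11000 × 23/1 = 253000 V.
I_s = P/V_s = 1.93×10^8/253000 = 762.85 A.
I_p = I_s × N_s/N_p = 762.85 × 23/1 = 17500 A.

V_s ≈ 253000 V, I_p ≈ 17500 A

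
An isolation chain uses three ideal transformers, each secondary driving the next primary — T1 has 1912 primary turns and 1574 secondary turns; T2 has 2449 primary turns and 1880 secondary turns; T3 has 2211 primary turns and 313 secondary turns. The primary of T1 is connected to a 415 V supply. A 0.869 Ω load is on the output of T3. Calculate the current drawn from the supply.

I_supply ≈ 3.82 A

Secondary of T1: V = 415.00 × 1574/1912 = 341.64 V.
Secondary of T2: V = 341.64 × 1880/2449 = 262.26 V.
Secondary of T3: V = 262.26 × 313/2211 = 37.127 V.
I_load = 37.127/0.869 = 42.724 A, so P_out = 37.127 × 42.724 = 1586.2 W.
All ideal ⇒ P_in = P_out, so I_supply = 1586.2/415 = 3.82 A.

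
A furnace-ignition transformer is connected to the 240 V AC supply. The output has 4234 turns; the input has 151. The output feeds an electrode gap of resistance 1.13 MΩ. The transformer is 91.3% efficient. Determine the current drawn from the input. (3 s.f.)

I_in ≈ 0.183 A

V_out = 240 × 4234/151 = 6729.5 V.
I_out = V_out/R = 6729.5/(1.13×10^6) = 0.0059553 A.
P_out = V_out I_out = 6729.5 × 0.0059553 = 40.077 W.
P_in = P_out/η = 40.077/0.913 = 43.896 W.
I_in = P_in/V_in = 43.896/240 = 0.183 A.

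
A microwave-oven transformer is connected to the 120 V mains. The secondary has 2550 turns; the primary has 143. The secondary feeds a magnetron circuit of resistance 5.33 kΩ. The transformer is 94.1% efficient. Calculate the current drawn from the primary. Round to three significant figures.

V_s = 120 × 2550/143 = 2139.9 V.
I_s = V_s/R = 2139.9/5330 = 0.40147 A.
P_out = V_s I_s = 2139.9 × 0.40147 = 859.10 W.
P_in = P_out/η = 859.10/0.941 = 912.96 W.
I_p = P_in/V_p = 912.96/120 = 7.61 A.

I_p ≈ 7.61 A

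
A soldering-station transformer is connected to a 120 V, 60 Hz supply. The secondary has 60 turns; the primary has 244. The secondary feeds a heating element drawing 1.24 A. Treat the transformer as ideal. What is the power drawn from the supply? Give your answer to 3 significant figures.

P ≈ 36.6 W

I_p = I_s × N_s/N_p = 1.24 × 60/244 = 0.30492 A.
P = V_p I_p = 120 × 0.30492 = 36.6 W.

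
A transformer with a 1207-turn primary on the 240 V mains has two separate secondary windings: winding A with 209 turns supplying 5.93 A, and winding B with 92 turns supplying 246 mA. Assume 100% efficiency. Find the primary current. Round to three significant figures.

V_A = 240 × 209/1207 = 41.558 V; V_B = 240 × 92/1207 = 18.293 V.
P_out = V_A I_A + V_B I_B = 41.558×5.93 + 18.293×0.246 = 246.44 + 4.5001 = 250.94 W.
Ideal ⇒ P_in = P_out, so I_p = P_out/V_p = 250.94/240 = 1.05 A.

I_p ≈ 1.05 A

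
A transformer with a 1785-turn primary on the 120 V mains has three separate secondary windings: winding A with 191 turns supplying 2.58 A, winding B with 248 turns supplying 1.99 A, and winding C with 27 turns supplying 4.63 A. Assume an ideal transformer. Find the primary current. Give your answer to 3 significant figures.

V_A = 120 × 191/1785 = 12.840 V; V_B = 120 × 248/1785 = 16.672 V; V_C = 120 × 27/1785 = 1.8151 V.
P_out = V_A I_A + V_B I_B + V_C I_C = 12.840×2.58 + 16.672×1.99 + 1.8151×4.63 = 33.128 + 33.178 + 8.4040 = 74.710 W.
Ideal ⇒ P_in = P_out, so I_p = P_out/V_p = 74.710/120 = 0.623 A.

I_p ≈ 0.623 A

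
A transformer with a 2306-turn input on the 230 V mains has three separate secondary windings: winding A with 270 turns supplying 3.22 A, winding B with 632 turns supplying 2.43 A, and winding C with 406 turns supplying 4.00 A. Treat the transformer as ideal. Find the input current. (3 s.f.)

V_A = 230 × 270/2306 = 26.930 V; V_B = 230 × 632/2306 = 63.036 V; V_C = 230 × 406/2306 = 40.494 V.
P_out = V_A I_A + V_B I_B + V_C I_C = 26.930×3.22 + 63.036×2.43 + 40.494×4.00 = 86.714 + 153.18 + 161.98 = 401.87 W.
Ideal ⇒ P_in = P_out, so I_in = P_out/V_in = 401.87/230 = 1.75 A.

I_in ≈ 1.75 A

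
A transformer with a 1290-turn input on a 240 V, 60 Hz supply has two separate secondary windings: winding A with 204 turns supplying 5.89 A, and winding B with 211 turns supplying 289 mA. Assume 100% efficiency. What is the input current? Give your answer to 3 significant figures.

I_in ≈ 0.979 A

V_A = 240 × 204/1290 = 37.953 V; V_B = 240 × 211/1290 = 39.256 V.
P_out = V_A I_A + V_B I_B = 37.953×5.89 + 39.256×0.289 = 223.55 + 11.345 = 234.89 W.
Ideal ⇒ P_in = P_out, so I_in = P_out/V_in = 234.89/240 = 0.979 A.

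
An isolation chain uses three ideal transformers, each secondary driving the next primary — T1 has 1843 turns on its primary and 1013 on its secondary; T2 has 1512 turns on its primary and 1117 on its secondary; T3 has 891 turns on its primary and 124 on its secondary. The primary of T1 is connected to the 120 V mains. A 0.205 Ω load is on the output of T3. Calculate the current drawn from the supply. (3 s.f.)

After T1: V = 120.00 × 1013/1843 = 65.958 V.
After T2: V = 65.958 × 1117/1512 = 48.727 V.
After T3: V = 48.727 × 124/891 = 6.7813 V.
I_load = 6.7813/0.205 = 33.079 A, so P_out = 6.7813 × 33.079 = 224.32 W.
All ideal ⇒ P_in = P_out, so I_supply = 224.32/120 = 1.87 A.

I_supply ≈ 1.87 A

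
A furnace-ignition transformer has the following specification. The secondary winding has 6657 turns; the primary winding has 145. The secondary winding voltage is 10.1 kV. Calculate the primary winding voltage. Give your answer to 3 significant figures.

V_p ≈ 220 V

V_p/V_s = N_p/N_s, so V_p = 10100 × 145/6657 = 220 V.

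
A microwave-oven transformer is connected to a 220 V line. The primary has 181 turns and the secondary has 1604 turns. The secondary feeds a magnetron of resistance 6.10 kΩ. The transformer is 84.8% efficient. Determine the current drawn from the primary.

V_s = 220 × 1604/181 = 1949.6 V.
I_s = V_s/R = 1949.6/6100 = 0.31961 A.
P_out = V_s I_s = 1949.6 × 0.31961 = 623.11 W.
P_in = P_out/η = 623.11/0.848 = 734.80 W.
I_p = P_in/V_p = 734.80/220 = 3.34 A.

I_p ≈ 3.34 A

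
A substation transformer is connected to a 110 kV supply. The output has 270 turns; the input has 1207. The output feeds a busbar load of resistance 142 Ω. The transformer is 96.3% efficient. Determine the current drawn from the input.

V_out = 110000 × 270/1207 = 24606 V.
I_out = V_out/R = 24606/142 = 173.28 A.
P_out = V_out I_out = 24606 × 173.28 = 4.2639×10^6 W.
P_in = P_out/η = 4.2639×10^6/0.963 = 4.4278×10^6 W.
I_in = P_in/V_in = 4.4278×10^6/110000 = 40.3 A.

I_in ≈ 40.3 A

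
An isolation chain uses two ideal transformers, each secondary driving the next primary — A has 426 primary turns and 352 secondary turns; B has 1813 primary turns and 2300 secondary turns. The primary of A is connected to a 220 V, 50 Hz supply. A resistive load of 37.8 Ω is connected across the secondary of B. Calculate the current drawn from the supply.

After A: V = 220.00 × 352/426 = 181.78 V.
After B: V = 181.78 × 2300/1813 = 230.61 V.
I_load = 230.61/37.8 = 6.1009 A, so P_out = 230.61 × 6.1009 = 1407.0 W.
All ideal ⇒ P_in = P_out, so I_supply = 1407.0/220 = 6.40 A.

I_supply ≈ 6.40 A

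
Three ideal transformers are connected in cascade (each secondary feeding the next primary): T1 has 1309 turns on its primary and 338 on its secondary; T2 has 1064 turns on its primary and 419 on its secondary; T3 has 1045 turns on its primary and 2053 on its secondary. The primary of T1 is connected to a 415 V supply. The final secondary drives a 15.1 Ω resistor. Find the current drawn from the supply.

I_supply ≈ 1.10 A

Secondary of T1: V = 415.00 × 338/1309 = 107.16 V.
Secondary of T2: V = 107.16 × 419/1064 = 42.199 V.
Secondary of T3: V = 42.199 × 2053/1045 = 82.903 V.
I_load = 82.903/15.1 = 5.4903 A, so P_out = 82.903 × 5.4903 = 455.16 W.
All ideal ⇒ P_in = P_out, so I_supply = 455.16/415 = 1.10 A.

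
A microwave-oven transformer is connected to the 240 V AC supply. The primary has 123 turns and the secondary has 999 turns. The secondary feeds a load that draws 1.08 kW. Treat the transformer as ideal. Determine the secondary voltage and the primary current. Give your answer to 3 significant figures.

V_s ≈ 1950 V, I_p ≈ 4.50 A

V_s = V_p × N_s/N_p = 240 × 999/123 = 1949.3 V.
I_s = P/V_s = 1080/1949.3 = 0.55405 A.
I_p = I_s × N_s/N_p = 0.55405 × 999/123 = 4.50 A.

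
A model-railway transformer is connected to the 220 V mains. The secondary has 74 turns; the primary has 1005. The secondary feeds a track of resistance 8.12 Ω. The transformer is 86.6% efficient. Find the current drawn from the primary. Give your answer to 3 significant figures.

I_p ≈ 0.170 A

V_s = 220 × 74/1005 = 16.199 V.
I_s = V_s/R = 16.199/8.12 = 1.9950 A.
P_out = V_s I_s = 16.199 × 1.9950 = 32.316 W.
P_in = P_out/η = 32.316/0.866 = 37.317 W.
I_p = P_in/V_p = 37.317/220 = 0.170 A.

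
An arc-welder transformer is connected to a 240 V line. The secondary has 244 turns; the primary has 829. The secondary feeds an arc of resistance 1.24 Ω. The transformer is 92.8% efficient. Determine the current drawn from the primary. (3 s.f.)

V_s = 240 × 244/829 = 70.639 V.
I_s = V_s/R = 70.639/1.24 = 56.967 A.
P_out = V_s I_s = 70.639 × 56.967 = 4024.1 W.
P_in = P_out/η = 4024.1/0.928 = 4336.3 W.
I_p = P_in/V_p = 4336.3/240 = 18.1 A.

I_p ≈ 18.1 A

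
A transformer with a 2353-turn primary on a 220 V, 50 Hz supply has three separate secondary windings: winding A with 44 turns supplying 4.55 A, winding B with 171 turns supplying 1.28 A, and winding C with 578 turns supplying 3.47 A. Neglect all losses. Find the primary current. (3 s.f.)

I_p ≈ 1.03 A

V_A = 220 × 44/2353 = 4.1139 V; V_B = 220 × 171/2353 = 15.988 V; V_C = 220 × 578/2353 = 54.042 V.
P_out = V_A I_A + V_B I_B + V_C I_C = 4.1139×4.55 + 15.988×1.28 + 54.042×3.47 = 18.718 + 20.465 + 187.52 = 226.71 W.
Ideal ⇒ P_in = P_out, so I_p = P_out/V_p = 226.71/220 = 1.03 A.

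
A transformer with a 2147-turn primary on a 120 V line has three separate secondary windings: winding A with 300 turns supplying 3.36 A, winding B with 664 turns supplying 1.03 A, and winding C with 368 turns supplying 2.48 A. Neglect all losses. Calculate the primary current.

V_A = 120 × 300/2147 = 16.768 V; V_B = 120 × 664/2147 = 37.112 V; V_C = 120 × 368/2147 = 20.568 V.
P_out = V_A I_A + V_B I_B + V_C I_C = 16.768×3.36 + 37.112×1.03 + 20.568×2.48 = 56.339 + 38.226 + 51.009 = 145.57 W.
Ideal ⇒ P_in = P_out, so I_p = P_out/V_p = 145.57/120 = 1.21 A.

I_p ≈ 1.21 A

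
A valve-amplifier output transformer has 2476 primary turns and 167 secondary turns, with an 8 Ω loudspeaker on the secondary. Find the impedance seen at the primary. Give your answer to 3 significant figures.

Z_p ≈ 1760 Ω

Z_p = (N_p/N_s)² × Z_s = (2476/167)² × 8 = 1760 Ω.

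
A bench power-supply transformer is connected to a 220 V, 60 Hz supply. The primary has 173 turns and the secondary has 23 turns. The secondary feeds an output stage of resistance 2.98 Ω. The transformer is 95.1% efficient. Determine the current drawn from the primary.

I_p ≈ 1.37 A

V_s = 220 × 23/173 = 29.249 V.
I_s = V_s/R = 29.249/2.98 = 9.8150 A.
P_out = V_s I_s = 29.249 × 9.8150 = 287.07 W.
P_in = P_out/η = 287.07/0.951 = 301.86 W.
I_p = P_in/V_p = 301.86/220 = 1.37 A.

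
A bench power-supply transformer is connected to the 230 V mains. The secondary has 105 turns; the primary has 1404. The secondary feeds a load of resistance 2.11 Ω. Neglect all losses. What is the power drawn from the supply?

P ≈ 140 W

V_s = V_p × N_s/N_p = 230 × 105/1404 = 17.201 V.
I_s = V_s/R = 17.201/2.11 = 8.1521 A.
I_p = I_s × N_s/N_p = 8.1521 × 105/1404 = 0.60966 A.
P = V_p I_p = 230 × 0.60966 = 140 W.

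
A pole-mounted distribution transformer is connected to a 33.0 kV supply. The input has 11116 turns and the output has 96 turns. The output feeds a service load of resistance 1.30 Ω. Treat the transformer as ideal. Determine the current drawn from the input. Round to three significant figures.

I_in ≈ 1.89 A

V_out = V_in × N_out/N_in = 33000 × 96/11116 = 284.99 V.
I_out = V_out/R = 284.99/1.30 = 219.23 A.
For an ideal transformer I_in N_in = I_out N_out, so I_in = 219.23 × 96/11116 = 1.89 A.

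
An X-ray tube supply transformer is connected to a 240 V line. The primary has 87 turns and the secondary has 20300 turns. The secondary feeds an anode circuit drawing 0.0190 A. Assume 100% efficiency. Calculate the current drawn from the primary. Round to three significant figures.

For an ideal transformer I_p N_p = I_s N_s, so I_p = 0.0190 × 20300/87 = 4.43 A.

I_p ≈ 4.43 A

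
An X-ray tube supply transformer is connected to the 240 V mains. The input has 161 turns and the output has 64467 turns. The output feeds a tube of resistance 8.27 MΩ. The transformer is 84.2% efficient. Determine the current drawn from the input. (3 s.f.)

I_in ≈ 5.53 A

V_out = 240 × 64467/161 = 96100 V.
I_out = V_out/R = 96100/(8.27×10^6) = 0.011620 A.
P_out = V_out I_out = 96100 × 0.011620 = 1116.7 W.
P_in = P_out/η = 1116.7/0.842 = 1326.3 W.
I_in = P_in/V_in = 1326.3/240 = 5.53 A.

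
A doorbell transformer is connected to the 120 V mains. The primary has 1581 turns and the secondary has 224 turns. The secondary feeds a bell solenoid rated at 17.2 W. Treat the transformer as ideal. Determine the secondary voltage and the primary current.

V_s = V_p × N_s/N_p = 120 × 224/1581 = 17.002 V.
I_s = P/V_s = 17.2/17.002 = 1.0117 A.
I_p = I_s × N_s/N_p = 1.0117 × 224/1581 = 0.143 A.

V_s ≈ 17.0 V, I_p ≈ 0.143 A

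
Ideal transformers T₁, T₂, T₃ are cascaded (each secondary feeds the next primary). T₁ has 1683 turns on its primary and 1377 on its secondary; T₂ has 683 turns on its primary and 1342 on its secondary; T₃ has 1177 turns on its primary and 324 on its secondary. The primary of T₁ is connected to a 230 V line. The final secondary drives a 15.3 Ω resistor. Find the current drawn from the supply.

Secondary of T₁: V = 230.00 × 1377/1683 = 188.18 V.
Secondary of T₂: V = 188.18 × 1342/683 = 369.75 V.
Secondary of T₃: V = 369.75 × 324/1177 = 101.78 V.
I_load = 101.78/15.3 = 6.6525 A, so P_out = 101.78 × 6.6525 = 677.12 W.
All ideal ⇒ P_in = P_out, so I_supply = 677.12/230 = 2.94 A.

I_supply ≈ 2.94 A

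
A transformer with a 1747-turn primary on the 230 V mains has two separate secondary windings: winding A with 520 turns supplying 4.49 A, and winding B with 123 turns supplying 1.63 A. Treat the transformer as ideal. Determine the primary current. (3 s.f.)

I_p ≈ 1.45 A

V_A = 230 × 520/1747 = 68.460 V; V_B = 230 × 123/1747 = 16.193 V.
P_out = V_A I_A + V_B I_B = 68.460×4.49 + 16.193×1.63 = 307.39 + 26.395 = 333.78 W.
Ideal ⇒ P_in = P_out, so I_p = P_out/V_p = 333.78/230 = 1.45 A.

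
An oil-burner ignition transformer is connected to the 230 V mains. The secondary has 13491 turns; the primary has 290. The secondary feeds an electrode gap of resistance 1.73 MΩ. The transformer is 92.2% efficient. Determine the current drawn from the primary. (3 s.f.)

V_s = 230 × 13491/290 = 10700 V.
I_s = V_s/R = 10700/(1.73×10^6) = 0.0061848 A.
P_out = V_s I_s = 10700 × 0.0061848 = 66.176 W.
P_in = P_out/η = 66.176/0.922 = 71.775 W.
I_p = P_in/V_p = 71.775/230 = 0.312 A.

I_p ≈ 0.312 A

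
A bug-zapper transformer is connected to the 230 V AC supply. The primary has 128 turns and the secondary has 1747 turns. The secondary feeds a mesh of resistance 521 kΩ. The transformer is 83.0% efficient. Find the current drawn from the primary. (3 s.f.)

V_s = 230 × 1747/128 = 3139.1 V.
I_s = V_s/R = 3139.1/521000 = 0.0060252 A.
P_out = V_s I_s = 3139.1 × 0.0060252 = 18.914 W.
P_in = P_out/η = 18.914/0.830 = 22.788 W.
I_p = P_in/V_p = 22.788/230 = 0.0991 A.

I_p ≈ 0.0991 A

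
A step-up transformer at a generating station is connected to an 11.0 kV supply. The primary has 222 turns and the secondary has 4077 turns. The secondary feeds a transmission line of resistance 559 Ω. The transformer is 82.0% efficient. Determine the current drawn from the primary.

I_p ≈ 8090 A

V_s = 11000 × 4077/222 = 202010 V.
I_s = V_s/R = 202010/559 = 361.38 A.
P_out = V_s I_s = 202010 × 361.38 = 7.3004×10^7 W.
P_in = P_out/η = 7.3004×10^7/0.820 = 8.9030×10^7 W.
I_p = P_in/V_p = 8.9030×10^7/11000 = 8090 A.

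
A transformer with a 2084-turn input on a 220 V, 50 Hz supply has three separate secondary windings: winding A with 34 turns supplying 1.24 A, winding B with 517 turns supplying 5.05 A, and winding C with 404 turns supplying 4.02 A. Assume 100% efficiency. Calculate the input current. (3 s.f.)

V_A = 220 × 34/2084 = 3.5893 V; V_B = 220 × 517/2084 = 54.578 V; V_C = 220 × 404/2084 = 42.649 V.
P_out = V_A I_A + V_B I_B + V_C I_C = 3.5893×1.24 + 54.578×5.05 + 42.649×4.02 = 4.4507 + 275.62 + 171.45 = 451.52 W.
Ideal ⇒ P_in = P_out, so I_in = P_out/V_in = 451.52/220 = 2.05 A.

I_in ≈ 2.05 A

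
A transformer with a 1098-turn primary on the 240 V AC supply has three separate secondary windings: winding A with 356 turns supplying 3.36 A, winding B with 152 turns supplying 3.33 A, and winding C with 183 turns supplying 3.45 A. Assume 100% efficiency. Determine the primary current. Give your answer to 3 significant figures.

I_p ≈ 2.13 A

V_A = 240 × 356/1098 = 77.814 V; V_B = 240 × 152/1098 = 33.224 V; V_C = 240 × 183/1098 = 40.000 V.
P_out = V_A I_A + V_B I_B + V_C I_C = 77.814×3.36 + 33.224×3.33 + 40.000×3.45 = 261.46 + 110.64 + 138.00 = 510.09 W.
Ideal ⇒ P_in = P_out, so I_p = P_out/V_p = 510.09/240 = 2.13 A.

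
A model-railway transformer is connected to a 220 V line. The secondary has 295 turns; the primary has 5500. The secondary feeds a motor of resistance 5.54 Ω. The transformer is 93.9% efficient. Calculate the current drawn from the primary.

I_p ≈ 0.122 A

V_s = 220 × 295/5500 = 11.800 V.
I_s = V_s/R = 11.800/5.54 = 2.1300 A.
P_out = V_s I_s = 11.800 × 2.1300 = 25.134 W.
P_in = P_out/η = 25.134/0.939 = 26.766 W.
I_p = P_in/V_p = 26.766/220 = 0.122 A.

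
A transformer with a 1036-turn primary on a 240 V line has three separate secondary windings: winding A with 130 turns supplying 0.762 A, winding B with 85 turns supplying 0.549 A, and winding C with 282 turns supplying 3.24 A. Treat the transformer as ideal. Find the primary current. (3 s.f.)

V_A = 240 × 130/1036 = 30.116 V; V_B = 240 × 85/1036 = 19.691 V; V_C = 240 × 282/1036 = 65.328 V.
P_out = V_A I_A + V_B I_B + V_C I_C = 30.116×0.762 + 19.691×0.549 + 65.328×3.24 = 22.948 + 10.810 + 211.66 = 245.42 W.
Ideal ⇒ P_in = P_out, so I_p = P_out/V_p = 245.42/240 = 1.02 A.

I_p ≈ 1.02 A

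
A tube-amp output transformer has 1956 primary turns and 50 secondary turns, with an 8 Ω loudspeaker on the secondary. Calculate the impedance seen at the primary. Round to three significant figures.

Z_p = (N_p/N_s)² × Z_s = (1956/50)² × 8 = 12200 Ω.

Z_p ≈ 12200 Ω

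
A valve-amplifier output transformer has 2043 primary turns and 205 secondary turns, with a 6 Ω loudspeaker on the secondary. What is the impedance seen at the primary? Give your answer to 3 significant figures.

Z_p ≈ 596 Ω

Z_p = (N_p/N_s)² × Z_s = (2043/205)² × 6 = 596 Ω.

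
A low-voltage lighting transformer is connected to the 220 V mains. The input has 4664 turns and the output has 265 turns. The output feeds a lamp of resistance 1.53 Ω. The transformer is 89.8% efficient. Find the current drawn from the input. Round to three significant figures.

V_out = 220 × 265/4664 = 12.500 V.
I_out = V_out/R = 12.500/1.53 = 8.1699 A.
P_out = V_out I_out = 12.500 × 8.1699 = 102.12 W.
P_in = P_out/η = 102.12/0.898 = 113.72 W.
I_in = P_in/V_in = 113.72/220 = 0.517 A.

I_in ≈ 0.517 A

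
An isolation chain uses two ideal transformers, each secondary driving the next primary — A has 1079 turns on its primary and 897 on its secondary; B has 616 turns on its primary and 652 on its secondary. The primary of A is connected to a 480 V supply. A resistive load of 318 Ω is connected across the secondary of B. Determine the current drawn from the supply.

I_supply ≈ 1.17 A

After A: V = 480.00 × 897/1079 = 399.04 V.
After B: V = 399.04 × 652/616 = 422.36 V.
I_load = 422.36/318 = 1.3282 A, so P_out = 422.36 × 1.3282 = 560.96 W.
All ideal ⇒ P_in = P_out, so I_supply = 560.96/480 = 1.17 A.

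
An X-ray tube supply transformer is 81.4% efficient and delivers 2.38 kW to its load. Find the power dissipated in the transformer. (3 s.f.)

P_loss ≈ 544 W

P_in = P_out/η = 2380/0.814 = 2923.83 W.
P_loss = P_in − P_out = 2923.83 − 2380 = 544 W.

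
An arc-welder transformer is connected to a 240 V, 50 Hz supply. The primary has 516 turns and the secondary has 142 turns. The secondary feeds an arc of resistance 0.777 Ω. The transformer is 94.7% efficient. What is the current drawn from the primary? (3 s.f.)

I_p ≈ 24.7 A

V_s = 240 × 142/516 = 66.047 V.
I_s = V_s/R = 66.047/0.777 = 85.002 A.
P_out = V_s I_s = 66.047 × 85.002 = 5614.1 W.
P_in = P_out/η = 5614.1/0.947 = 5928.3 W.
I_p = P_in/V_p = 5928.3/240 = 24.7 A.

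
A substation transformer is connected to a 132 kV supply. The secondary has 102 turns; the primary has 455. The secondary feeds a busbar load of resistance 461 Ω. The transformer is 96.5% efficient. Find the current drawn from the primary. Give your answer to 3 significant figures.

I_p ≈ 14.9 A

V_s = 132000 × 102/455 = 29591 V.
I_s = V_s/R = 29591/461 = 64.189 A.
P_out = V_s I_s = 29591 × 64.189 = 1.8994×10^6 W.
P_in = P_out/η = 1.8994×10^6/0.965 = 1.9683×10^6 W.
I_p = P_in/V_p = 1.9683×10^6/132000 = 14.9 A.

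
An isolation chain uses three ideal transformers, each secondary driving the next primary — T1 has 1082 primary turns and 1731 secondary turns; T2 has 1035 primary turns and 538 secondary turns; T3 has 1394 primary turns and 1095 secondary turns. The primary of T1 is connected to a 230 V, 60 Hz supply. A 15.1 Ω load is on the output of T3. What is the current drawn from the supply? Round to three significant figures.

After T1: V = 230.00 × 1731/1082 = 367.96 V.
After T2: V = 367.96 × 538/1035 = 191.27 V.
After T3: V = 191.27 × 1095/1394 = 150.24 V.
I_load = 150.24/15.1 = 9.9498 A, so P_out = 150.24 × 9.9498 = 1494.9 W.
All ideal ⇒ P_in = P_out, so I_supply = 1494.9/230 = 6.50 A.

I_supply ≈ 6.50 A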